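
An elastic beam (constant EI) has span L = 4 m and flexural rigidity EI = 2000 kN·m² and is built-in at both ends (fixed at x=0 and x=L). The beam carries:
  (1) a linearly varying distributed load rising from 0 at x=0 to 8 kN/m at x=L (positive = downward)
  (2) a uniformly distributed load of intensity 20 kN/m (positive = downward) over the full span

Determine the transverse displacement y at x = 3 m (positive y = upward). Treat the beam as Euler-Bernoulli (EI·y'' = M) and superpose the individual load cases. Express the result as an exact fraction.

Load 1 — triangular load w₀=8 kN/m (0→w₀ over full span):
  y_1 = -w₀x²(L-x)²(x+2L)/(120LEI) = -8·3²·(4-3)²·(3+2·4)/(120·4·2000) = -33/40000 m
Load 2 — uniform load w=20 kN/m over full span:
  y_2 = -wx²(L-x)²/(24EI) = -20·3²·(4-3)²/(24·2000) = -3/800 m
Superposition: y = Σ y_i = -183/40000 m ≈ -0.004575 m

y(3) = -183/40000 m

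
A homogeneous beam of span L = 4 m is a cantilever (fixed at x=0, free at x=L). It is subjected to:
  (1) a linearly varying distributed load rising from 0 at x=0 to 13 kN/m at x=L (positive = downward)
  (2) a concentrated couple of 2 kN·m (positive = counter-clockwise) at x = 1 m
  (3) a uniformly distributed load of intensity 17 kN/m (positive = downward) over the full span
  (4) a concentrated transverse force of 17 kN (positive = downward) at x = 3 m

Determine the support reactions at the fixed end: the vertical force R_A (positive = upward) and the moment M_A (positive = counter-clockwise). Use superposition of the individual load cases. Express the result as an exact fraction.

Load 1 — triangular load w₀=13 kN/m (0→w₀ over full span):
  R_A = w₀L/2 = 13·4/2 = 26 kN
  M_A = w₀L²/3 = 13·4²/3 = 208/3 kN·m
Load 2 — applied couple M₀=2 kN·m at a=1 m (b=L-a=3):
  R_A = 0 kN
  M_A = -M₀ = -2 kN·m
Load 3 — uniform load w=17 kN/m over full span:
  R_A = wL = 17·4 = 68 kN
  M_A = wL²/2 = 17·4²/2 = 136 kN·m
Load 4 — point force P=17 kN at a=3 m (b=L-a=1):
  R_A = P = 17 kN
  M_A = Pa = 17·3 = 51 kN·m
Superposition: R_A = 111 kN, M_A = 763/3 kN·m

R_A = 111 kN, M_A = 763/3 kN·m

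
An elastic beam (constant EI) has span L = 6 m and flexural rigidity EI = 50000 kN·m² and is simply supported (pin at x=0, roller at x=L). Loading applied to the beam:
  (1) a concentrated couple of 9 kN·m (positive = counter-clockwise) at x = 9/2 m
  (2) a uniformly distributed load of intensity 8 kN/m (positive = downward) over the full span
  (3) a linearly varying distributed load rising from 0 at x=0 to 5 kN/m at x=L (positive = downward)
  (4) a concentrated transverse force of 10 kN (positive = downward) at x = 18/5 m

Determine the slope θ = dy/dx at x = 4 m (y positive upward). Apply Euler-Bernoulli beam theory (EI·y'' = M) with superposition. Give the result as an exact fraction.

Load 1 — applied couple M₀=9 kN·m at a=9/2 m (b=L-a=3/2):
  θ_1 = (M₀x²/(2L)+C₁)/EI  [x≤a] with C₁=M₀(3b²-L²)/(6L)=-117/16 = (9·4²/(2·6)+(-117/16))/50000 = 3/32000 rad
Load 2 — uniform load w=8 kN/m over full span:
  θ_2 = -w(L³-6Lx²+4x³)/(24EI) = -8·(6³-6·6·4²+4·4³)/(24·50000) = 13/18750 rad
Load 3 — triangular load w₀=5 kN/m (0→w₀ over full span):
  θ_3 = -w₀(7L⁴-30L²x²+15x⁴)/(360LEI) = -5·(7·6⁴-30·6²·4²+15·4⁴)/(360·6·50000) = 91/450000 rad
Load 4 — point force P=10 kN at a=18/5 m (b=L-a=12/5):
  θ_4 = -Pa(2L²-6Lx+3x²+a²)/(6LEI)  [x>a] = -10·(18/5)·(2·6²-6·6·4+3·4²+(18/5)²)/(6·6·50000) = 69/312500 rad
Superposition: θ = Σ θ_i = 217819/180000000 rad ≈ 0.001210 rad

θ(4) = 217819/180000000 rad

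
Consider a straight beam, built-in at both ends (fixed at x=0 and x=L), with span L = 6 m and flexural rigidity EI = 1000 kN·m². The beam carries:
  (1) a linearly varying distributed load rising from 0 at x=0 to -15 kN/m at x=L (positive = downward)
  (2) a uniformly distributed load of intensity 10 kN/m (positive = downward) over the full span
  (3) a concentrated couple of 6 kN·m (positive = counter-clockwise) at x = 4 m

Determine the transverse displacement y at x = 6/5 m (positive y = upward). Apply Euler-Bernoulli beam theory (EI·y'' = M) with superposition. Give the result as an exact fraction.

y(6/5) = -4497/781250 m

Load 1 — triangular load w₀=-15 kN/m (0→w₀ over full span):
  y_1 = -w₀x²(L-x)²(x+2L)/(120LEI) = -(-15)·(6/5)²·(6-(6/5))²·((6/5)+2·6)/(120·6·1000) = 3564/390625 m
Load 2 — uniform load w=10 kN/m over full span:
  y_2 = -wx²(L-x)²/(24EI) = -10·(6/5)²·(6-(6/5))²/(24·1000) = -216/15625 m
Load 3 — applied couple M₀=6 kN·m at a=4 m (b=L-a=2):
  y_3 = (R_Ax³/6 - M_Ax²/2)/EI  [x≤a] with R_A=4/3, M_A=2 = ((4/3)·(6/5)³/6 - 2·(6/5)²/2)/1000 = -33/31250 m
Superposition: y = Σ y_i = -4497/781250 m ≈ -0.005756 m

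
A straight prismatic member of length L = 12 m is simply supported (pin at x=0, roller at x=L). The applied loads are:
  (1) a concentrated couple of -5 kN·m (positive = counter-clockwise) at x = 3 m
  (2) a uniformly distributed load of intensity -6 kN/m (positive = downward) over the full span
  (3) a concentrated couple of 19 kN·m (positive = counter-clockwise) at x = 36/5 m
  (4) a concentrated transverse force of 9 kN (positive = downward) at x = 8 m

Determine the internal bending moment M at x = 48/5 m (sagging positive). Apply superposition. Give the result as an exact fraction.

M(48/5) = -1438/25 kN·m

Load 1 — applied couple M₀=-5 kN·m at a=3 m (b=L-a=9):
  M_1 = M₀x/L - M₀  [x>a] = (-5)·(48/5)/12 - (-5) = 1 kN·m
Load 2 — uniform load w=-6 kN/m over full span:
  M_2 = wx(L-x)/2 = (-6)·(48/5)·(12-(48/5))/2 = -1728/25 kN·m
Load 3 — applied couple M₀=19 kN·m at a=36/5 m (b=L-a=24/5):
  M_3 = M₀x/L - M₀  [x>a] = 19·(48/5)/12 - 19 = -19/5 kN·m
Load 4 — point force P=9 kN at a=8 m (b=L-a=4):
  M_4 = Pa(L-x)/L  [x>a] = 9·8·(12-(48/5))/12 = 72/5 kN·m
Superposition: M = Σ M_i = -1438/25 kN·m ≈ -57.520000 kN·m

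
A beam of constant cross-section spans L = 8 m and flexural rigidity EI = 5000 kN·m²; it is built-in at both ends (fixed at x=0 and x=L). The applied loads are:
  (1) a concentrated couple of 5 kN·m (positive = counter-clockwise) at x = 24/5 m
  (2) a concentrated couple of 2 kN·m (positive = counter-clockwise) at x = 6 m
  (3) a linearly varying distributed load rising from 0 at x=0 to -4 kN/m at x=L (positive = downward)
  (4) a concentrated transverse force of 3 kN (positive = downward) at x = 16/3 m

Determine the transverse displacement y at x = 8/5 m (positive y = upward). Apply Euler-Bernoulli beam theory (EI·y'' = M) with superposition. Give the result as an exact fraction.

y(8/5) = 411683/527343750 m

Load 1 — applied couple M₀=5 kN·m at a=24/5 m (b=L-a=16/5):
  y_1 = (R_Ax³/6 - M_Ax²/2)/EI  [x≤a] with R_A=9/10, M_A=8/5 = ((9/10)·(8/5)³/6 - (8/5)·(8/5)²/2)/5000 = -112/390625 m
Load 2 — applied couple M₀=2 kN·m at a=6 m (b=L-a=2):
  y_2 = (R_Ax³/6 - M_Ax²/2)/EI  [x≤a] with R_A=9/32, M_A=5/8 = ((9/32)·(8/5)³/6 - (5/8)·(8/5)²/2)/5000 = -19/156250 m
Load 3 — triangular load w₀=-4 kN/m (0→w₀ over full span):
  y_3 = -w₀x²(L-x)²(x+2L)/(120LEI) = -(-4)·(8/5)²·(8-(8/5))²·((8/5)+2·8)/(120·8·5000) = 45056/29296875 m
Load 4 — point force P=3 kN at a=16/3 m (b=L-a=8/3):
  y_4 = -Pb²x²(3aL-(3a+b)x)/(6L³EI)  [x≤a] = -3·(8/3)²·(8/5)²·(3·(16/3)·8-(3·(16/3)+(8/3))·(8/5))/(6·8³·5000) = -736/2109375 m
Superposition: y = Σ y_i = 411683/527343750 m ≈ 0.000781 m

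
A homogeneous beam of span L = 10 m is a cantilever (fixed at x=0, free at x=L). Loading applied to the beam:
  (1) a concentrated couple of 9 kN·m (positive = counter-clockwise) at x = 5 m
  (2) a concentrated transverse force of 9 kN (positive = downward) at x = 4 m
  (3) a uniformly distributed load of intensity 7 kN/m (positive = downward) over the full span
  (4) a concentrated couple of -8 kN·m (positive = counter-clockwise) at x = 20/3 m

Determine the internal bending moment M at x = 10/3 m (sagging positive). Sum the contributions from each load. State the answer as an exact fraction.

Load 1 — applied couple M₀=9 kN·m at a=5 m (b=L-a=5):
  M_1 = M₀  [x≤a] = 9 = 9 kN·m
Load 2 — point force P=9 kN at a=4 m (b=L-a=6):
  M_2 = -P(a-x)  [x≤a] = -9·(4-(10/3)) = -6 kN·m
Load 3 — uniform load w=7 kN/m over full span:
  M_3 = -w(L-x)²/2 = -7·(10-(10/3))²/2 = -1400/9 kN·m
Load 4 — applied couple M₀=-8 kN·m at a=20/3 m (b=L-a=10/3):
  M_4 = M₀  [x≤a] = (-8) = -8 kN·m
Superposition: M = Σ M_i = -1445/9 kN·m ≈ -160.555556 kN·m

M(10/3) = -1445/9 kN·m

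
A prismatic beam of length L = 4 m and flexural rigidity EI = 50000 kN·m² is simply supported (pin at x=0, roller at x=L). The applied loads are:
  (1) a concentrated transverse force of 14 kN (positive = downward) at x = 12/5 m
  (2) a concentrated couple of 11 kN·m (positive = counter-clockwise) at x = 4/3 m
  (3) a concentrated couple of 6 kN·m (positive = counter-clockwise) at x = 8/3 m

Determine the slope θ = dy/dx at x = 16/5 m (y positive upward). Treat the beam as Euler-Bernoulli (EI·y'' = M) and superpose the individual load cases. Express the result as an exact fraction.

θ(16/5) = 5317/28125000 rad

Load 1 — point force P=14 kN at a=12/5 m (b=L-a=8/5):
  θ_1 = -Pa(2L²-6Lx+3x²+a²)/(6LEI)  [x>a] = -14·(12/5)·(2·4²-6·4·(16/5)+3·(16/5)²+(12/5)²)/(6·4·50000) = 91/390625 rad
Load 2 — applied couple M₀=11 kN·m at a=4/3 m (b=L-a=8/3):
  θ_2 = (M₀x²/(2L)-M₀(x-a)+C₁)/EI  [x>a] with C₁=M₀(3b²-L²)/(6L)=22/9 = (11·(16/5)²/(2·4)-11·((16/5)-(4/3))+(22/9))/50000 = -451/5625000 rad
Load 3 — applied couple M₀=6 kN·m at a=8/3 m (b=L-a=4/3):
  θ_3 = (M₀x²/(2L)-M₀(x-a)+C₁)/EI  [x>a] with C₁=M₀(3b²-L²)/(6L)=-8/3 = (6·(16/5)²/(2·4)-6·((16/5)-(8/3))+(-8/3))/50000 = 17/468750 rad
Superposition: θ = Σ θ_i = 5317/28125000 rad ≈ 0.000189 rad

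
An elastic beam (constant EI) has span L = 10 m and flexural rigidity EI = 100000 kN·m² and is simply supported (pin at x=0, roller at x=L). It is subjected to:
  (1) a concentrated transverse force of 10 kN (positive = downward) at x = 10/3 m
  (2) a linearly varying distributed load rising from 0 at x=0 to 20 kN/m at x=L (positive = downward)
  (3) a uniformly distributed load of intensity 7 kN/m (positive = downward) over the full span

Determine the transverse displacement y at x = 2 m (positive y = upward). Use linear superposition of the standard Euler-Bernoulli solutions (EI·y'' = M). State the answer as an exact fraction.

Load 1 — point force P=10 kN at a=10/3 m (b=L-a=20/3):
  y_1 = -Pbx(L²-b²-x²)/(6LEI)  [x≤a] = -10·(20/3)·2·(10²-(20/3)²-2²)/(6·10·100000) = -58/50625 m
Load 2 — triangular load w₀=20 kN/m (0→w₀ over full span):
  y_2 = -w₀x(7L⁴-10L²x²+3x⁴)/(360LEI) = -20·2·(7·10⁴-10·10²·2²+3·2⁴)/(360·10·100000) = -344/46875 m
Load 3 — uniform load w=7 kN/m over full span:
  y_3 = -wx(L³-2Lx²+x³)/(24EI) = -7·2·(10³-2·10·2²+2³)/(24·100000) = -203/37500 m
Superposition: y = Σ y_i = -70357/5062500 m ≈ -0.013898 m

y(2) = -70357/5062500 m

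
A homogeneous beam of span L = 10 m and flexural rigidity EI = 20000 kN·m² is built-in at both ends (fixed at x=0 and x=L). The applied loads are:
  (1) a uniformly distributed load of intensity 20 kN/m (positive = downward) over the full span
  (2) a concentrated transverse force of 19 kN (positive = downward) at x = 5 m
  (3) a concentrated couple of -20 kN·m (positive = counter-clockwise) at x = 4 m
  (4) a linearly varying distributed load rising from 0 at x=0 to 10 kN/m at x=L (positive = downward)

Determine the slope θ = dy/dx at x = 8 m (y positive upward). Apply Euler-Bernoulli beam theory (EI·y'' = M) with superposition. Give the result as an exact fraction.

Load 1 — uniform load w=20 kN/m over full span:
  θ_1 = -wx(L-x)(L-2x)/(12EI) = -20·8·(10-8)·(10-2·8)/(12·20000) = 1/125 rad
Load 2 — point force P=19 kN at a=5 m (b=L-a=5):
  θ_2 = Pa²(L-x)(2bL-(3b+a)(L-x))/(2L³EI)  [x>a] = 19·5²·(10-8)·(2·5·10-(3·5+5)·(10-8))/(2·10³·20000) = 57/40000 rad
Load 3 — applied couple M₀=-20 kN·m at a=4 m (b=L-a=6):
  θ_3 = (R_Ax²/2 - M_Ax - M₀(x-a))/EI  [x>a] with R_A=-72/25, M_A=-12/5 = ((-72/25)·8²/2 - (-12/5)·8 - (-20)·(8-4))/20000 = 11/31250 rad
Load 4 — triangular load w₀=10 kN/m (0→w₀ over full span):
  θ_4 = -w₀(2x(L-x)(L-2x)(x+2L)+x²(L-x)²)/(120LEI) = -10·(2·8·(10-8)·(10-2·8)·(8+2·10)+8²·(10-8)²)/(120·10·20000) = 4/1875 rad
Superposition: θ = Σ θ_i = 35731/3000000 rad ≈ 0.011910 rad

θ(8) = 35731/3000000 rad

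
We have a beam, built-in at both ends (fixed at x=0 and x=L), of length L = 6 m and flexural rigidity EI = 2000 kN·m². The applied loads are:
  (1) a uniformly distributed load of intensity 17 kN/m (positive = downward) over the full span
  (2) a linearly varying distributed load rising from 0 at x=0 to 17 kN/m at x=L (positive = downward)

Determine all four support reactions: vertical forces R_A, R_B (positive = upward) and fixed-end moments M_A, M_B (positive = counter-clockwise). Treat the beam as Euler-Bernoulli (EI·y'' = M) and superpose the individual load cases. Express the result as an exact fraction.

R_A = 663/10 kN, M_A = 357/5 kN·m, R_B = 867/10 kN, M_B = -408/5 kN·m

Load 1 — uniform load w=17 kN/m over full span:
  R_A = wL/2 = 17·6/2 = 51 kN
  M_A = wL²/12 = 17·6²/12 = 51 kN·m
  R_B = wL/2 = 17·6/2 = 51 kN
  M_B = -wL²/12 = -17·6²/12 = -51 kN·m
Load 2 — triangular load w₀=17 kN/m (0→w₀ over full span):
  R_A = 3w₀L/20 = 3·17·6/20 = 153/10 kN
  M_A = w₀L²/30 = 17·6²/30 = 102/5 kN·m
  R_B = 7w₀L/20 = 7·17·6/20 = 357/10 kN
  M_B = -w₀L²/20 = -17·6²/20 = -153/5 kN·m
Superposition: R_A = 663/10 kN, M_A = 357/5 kN·m, R_B = 867/10 kN, M_B = -408/5 kN·m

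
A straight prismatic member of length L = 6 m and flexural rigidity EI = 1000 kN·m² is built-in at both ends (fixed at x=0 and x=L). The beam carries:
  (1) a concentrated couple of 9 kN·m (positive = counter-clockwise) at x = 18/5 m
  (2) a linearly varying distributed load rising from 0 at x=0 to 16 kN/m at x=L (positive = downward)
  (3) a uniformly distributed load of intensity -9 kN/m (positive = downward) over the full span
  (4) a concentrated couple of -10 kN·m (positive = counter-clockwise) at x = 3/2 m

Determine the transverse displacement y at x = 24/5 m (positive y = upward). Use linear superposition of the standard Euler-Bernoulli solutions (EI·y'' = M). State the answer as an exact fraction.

Load 1 — applied couple M₀=9 kN·m at a=18/5 m (b=L-a=12/5):
  y_1 = (R_Ax³/6 - M_Ax²/2 - M₀(x-a)²/2)/EI  [x>a] with R_A=54/25, M_A=72/25 = ((54/25)·(24/5)³/6 - (72/25)·(24/5)²/2 - 9·((24/5)-(18/5))²/2)/1000 = 243/1562500 m
Load 2 — triangular load w₀=16 kN/m (0→w₀ over full span):
  y_2 = -w₀x²(L-x)²(x+2L)/(120LEI) = -16·(24/5)²·(6-(24/5))²·((24/5)+2·6)/(120·6·1000) = -24192/1953125 m
Load 3 — uniform load w=-9 kN/m over full span:
  y_3 = -wx²(L-x)²/(24EI) = -(-9)·(24/5)²·(6-(24/5))²/(24·1000) = 972/78125 m
Load 4 — applied couple M₀=-10 kN·m at a=3/2 m (b=L-a=9/2):
  y_4 = (R_Ax³/6 - M_Ax²/2 - M₀(x-a)²/2)/EI  [x>a] with R_A=-15/8, M_A=15/8 = ((-15/8)·(24/5)³/6 - (15/8)·(24/5)²/2 - (-10)·((24/5)-(3/2))²/2)/1000 = -171/100000 m
Superposition: y = Σ y_i = -93699/62500000 m ≈ -0.001499 m

y(24/5) = -93699/62500000 m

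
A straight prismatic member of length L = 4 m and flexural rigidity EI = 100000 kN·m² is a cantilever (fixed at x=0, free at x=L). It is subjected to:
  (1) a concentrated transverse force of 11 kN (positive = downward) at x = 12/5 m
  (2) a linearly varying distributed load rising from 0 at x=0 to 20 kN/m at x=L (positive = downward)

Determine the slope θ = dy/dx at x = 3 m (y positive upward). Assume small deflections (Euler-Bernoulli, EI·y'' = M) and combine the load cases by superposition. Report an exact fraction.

θ(3) = -37711/20000000 rad

Load 1 — point force P=11 kN at a=12/5 m (b=L-a=8/5):
  θ_1 = -Pa²/(2EI)  [x>a] = -11·(12/5)²/(2·100000) = -99/312500 rad
Load 2 — triangular load w₀=20 kN/m (0→w₀ over full span):
  θ_2 = (w₀Lx²/4-w₀L²x/3-w₀x⁴/(24L))/EI = (20·4·3²/4-20·4²·3/3-20·3⁴/(24·4))/100000 = -251/160000 rad
Superposition: θ = Σ θ_i = -37711/20000000 rad ≈ -0.001886 rad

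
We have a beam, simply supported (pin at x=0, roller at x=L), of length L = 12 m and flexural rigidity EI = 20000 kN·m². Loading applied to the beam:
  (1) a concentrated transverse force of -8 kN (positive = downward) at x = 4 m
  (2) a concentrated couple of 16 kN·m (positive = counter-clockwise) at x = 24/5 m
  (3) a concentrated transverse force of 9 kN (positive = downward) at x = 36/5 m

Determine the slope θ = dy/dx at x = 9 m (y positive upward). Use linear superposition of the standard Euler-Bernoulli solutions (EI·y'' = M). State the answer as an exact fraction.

Load 1 — point force P=-8 kN at a=4 m (b=L-a=8):
  θ_1 = -Pa(2L²-6Lx+3x²+a²)/(6LEI)  [x>a] = -(-8)·4·(2·12²-6·12·9+3·9²+4²)/(6·12·20000) = -101/45000 rad
Load 2 — applied couple M₀=16 kN·m at a=24/5 m (b=L-a=36/5):
  θ_2 = (M₀x²/(2L)-M₀(x-a)+C₁)/EI  [x>a] with C₁=M₀(3b²-L²)/(6L)=64/25 = (16·9²/(2·12)-16·(9-(24/5))+(64/25))/20000 = -133/250000 rad
Load 3 — point force P=9 kN at a=36/5 m (b=L-a=24/5):
  θ_3 = -Pa(2L²-6Lx+3x²+a²)/(6LEI)  [x>a] = -9·(36/5)·(2·12²-6·12·9+3·9²+(36/5)²)/(6·12·20000) = 14661/5000000 rad
Superposition: θ = Σ θ_i = 7009/45000000 rad ≈ 0.000156 rad

θ(9) = 7009/45000000 rad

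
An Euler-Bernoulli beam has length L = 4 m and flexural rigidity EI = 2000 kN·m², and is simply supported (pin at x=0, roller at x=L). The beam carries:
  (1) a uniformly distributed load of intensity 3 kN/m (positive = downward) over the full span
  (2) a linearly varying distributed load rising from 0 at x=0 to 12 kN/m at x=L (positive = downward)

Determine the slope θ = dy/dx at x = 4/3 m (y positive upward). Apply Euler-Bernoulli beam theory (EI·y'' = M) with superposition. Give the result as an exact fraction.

Load 1 — uniform load w=3 kN/m over full span:
  θ_1 = -w(L³-6Lx²+4x³)/(24EI) = -3·(4³-6·4·(4/3)²+4·(4/3)³)/(24·2000) = -13/6750 rad
Load 2 — triangular load w₀=12 kN/m (0→w₀ over full span):
  θ_2 = -w₀(7L⁴-30L²x²+15x⁴)/(360LEI) = -12·(7·4⁴-30·4²·(4/3)²+15·(4/3)⁴)/(360·4·2000) = -208/50625 rad
Superposition: θ = Σ θ_i = -611/101250 rad ≈ -0.006035 rad

θ(4/3) = -611/101250 rad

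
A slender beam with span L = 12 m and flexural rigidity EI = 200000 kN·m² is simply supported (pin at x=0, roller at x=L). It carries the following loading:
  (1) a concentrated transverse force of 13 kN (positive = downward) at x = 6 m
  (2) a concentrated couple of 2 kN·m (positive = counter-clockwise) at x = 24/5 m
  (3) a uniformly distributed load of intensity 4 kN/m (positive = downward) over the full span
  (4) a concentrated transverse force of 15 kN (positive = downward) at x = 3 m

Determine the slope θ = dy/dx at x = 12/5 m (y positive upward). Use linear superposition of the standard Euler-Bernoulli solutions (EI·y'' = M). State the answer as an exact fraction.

Load 1 — point force P=13 kN at a=6 m (b=L-a=6):
  θ_1 = -Pb(L²-b²-3x²)/(6LEI)  [x≤a] = -13·6·(12²-6²-3·(12/5)²)/(6·12·200000) = -2457/5000000 rad
Load 2 — applied couple M₀=2 kN·m at a=24/5 m (b=L-a=36/5):
  θ_2 = (M₀x²/(2L)+C₁)/EI  [x≤a] with C₁=M₀(3b²-L²)/(6L)=8/25 = (2·(12/5)²/(2·12)+(8/25))/200000 = 1/250000 rad
Load 3 — uniform load w=4 kN/m over full span:
  θ_3 = -w(L³-6Lx²+4x³)/(24EI) = -4·(12³-6·12·(12/5)²+4·(12/5)³)/(24·200000) = -891/781250 rad
Load 4 — point force P=15 kN at a=3 m (b=L-a=9):
  θ_4 = -Pb(L²-b²-3x²)/(6LEI)  [x≤a] = -15·9·(12²-9²-3·(12/5)²)/(6·12·200000) = -3429/8000000 rad
Superposition: θ = Σ θ_i = -411301/200000000 rad ≈ -0.002057 rad

θ(12/5) = -411301/200000000 rad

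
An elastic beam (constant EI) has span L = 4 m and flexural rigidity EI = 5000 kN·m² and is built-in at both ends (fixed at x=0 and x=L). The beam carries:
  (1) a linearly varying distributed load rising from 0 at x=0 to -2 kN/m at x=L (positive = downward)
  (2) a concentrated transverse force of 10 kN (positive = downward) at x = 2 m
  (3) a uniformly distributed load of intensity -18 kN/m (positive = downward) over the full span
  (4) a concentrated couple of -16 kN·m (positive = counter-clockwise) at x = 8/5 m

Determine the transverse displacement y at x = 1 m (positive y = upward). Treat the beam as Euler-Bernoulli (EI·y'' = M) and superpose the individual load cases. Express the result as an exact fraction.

y(1) = 1301/1200000 m

Load 1 — triangular load w₀=-2 kN/m (0→w₀ over full span):
  y_1 = -w₀x²(L-x)²(x+2L)/(120LEI) = -(-2)·1²·(4-1)²·(1+2·4)/(120·4·5000) = 27/400000 m
Load 2 — point force P=10 kN at a=2 m (b=L-a=2):
  y_2 = -Pb²x²(3aL-(3a+b)x)/(6L³EI)  [x≤a] = -10·2²·1²·(3·2·4-(3·2+2)·1)/(6·4³·5000) = -1/3000 m
Load 3 — uniform load w=-18 kN/m over full span:
  y_3 = -wx²(L-x)²/(24EI) = -(-18)·1²·(4-1)²/(24·5000) = 27/20000 m
Load 4 — applied couple M₀=-16 kN·m at a=8/5 m (b=L-a=12/5):
  y_4 = (R_Ax³/6 - M_Ax²/2)/EI  [x≤a] with R_A=-144/25, M_A=-48/25 = ((-144/25)·1³/6 - (-48/25)·1²/2)/5000 = 0 m
Superposition: y = Σ y_i = 1301/1200000 m ≈ 0.001084 m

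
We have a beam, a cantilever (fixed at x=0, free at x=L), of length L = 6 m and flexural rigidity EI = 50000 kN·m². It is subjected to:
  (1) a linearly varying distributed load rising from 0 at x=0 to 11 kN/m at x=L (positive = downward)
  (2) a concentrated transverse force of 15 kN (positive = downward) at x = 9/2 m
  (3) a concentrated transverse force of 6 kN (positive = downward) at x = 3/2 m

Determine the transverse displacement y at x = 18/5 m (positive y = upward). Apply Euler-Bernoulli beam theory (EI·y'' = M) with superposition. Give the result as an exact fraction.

y(18/5) = -118709361/6250000000 m

Load 1 — triangular load w₀=11 kN/m (0→w₀ over full span):
  y_1 = (w₀Lx³/12-w₀L²x²/6-w₀x⁵/(120L))/EI = (11·6·(18/5)³/12-11·6²·(18/5)²/6-11·(18/5)⁵/(120·6))/50000 = -4749921/390625000 m
Load 2 — point force P=15 kN at a=9/2 m (b=L-a=3/2):
  y_2 = -Px²(3a-x)/(6EI)  [x≤a] = -15·(18/5)²·(3·(9/2)-(18/5))/(6·50000) = -8019/1250000 m
Load 3 — point force P=6 kN at a=3/2 m (b=L-a=9/2):
  y_3 = -Pa²(3x-a)/(6EI)  [x>a] = -6·(3/2)²·(3·(18/5)-(3/2))/(6·50000) = -837/2000000 m
Superposition: y = Σ y_i = -118709361/6250000000 m ≈ -0.018993 m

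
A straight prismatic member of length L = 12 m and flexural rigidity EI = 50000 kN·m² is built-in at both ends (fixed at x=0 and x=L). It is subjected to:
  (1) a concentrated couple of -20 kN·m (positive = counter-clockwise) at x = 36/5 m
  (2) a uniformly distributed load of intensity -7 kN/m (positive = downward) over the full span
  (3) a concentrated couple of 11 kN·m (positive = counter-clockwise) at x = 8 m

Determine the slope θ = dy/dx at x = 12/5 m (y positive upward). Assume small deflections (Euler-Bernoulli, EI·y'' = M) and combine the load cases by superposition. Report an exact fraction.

θ(12/5) = 3123/1562500 rad

Load 1 — applied couple M₀=-20 kN·m at a=36/5 m (b=L-a=24/5):
  θ_1 = (R_Ax²/2 - M_Ax)/EI  [x≤a] with R_A=-12/5, M_A=-32/5 = ((-12/5)·(12/5)²/2 - (-32/5)·(12/5))/50000 = 66/390625 rad
Load 2 — uniform load w=-7 kN/m over full span:
  θ_2 = -wx(L-x)(L-2x)/(12EI) = -(-7)·(12/5)·(12-(12/5))·(12-2·(12/5))/(12·50000) = 756/390625 rad
Load 3 — applied couple M₀=11 kN·m at a=8 m (b=L-a=4):
  θ_3 = (R_Ax²/2 - M_Ax)/EI  [x≤a] with R_A=11/9, M_A=11/3 = ((11/9)·(12/5)²/2 - (11/3)·(12/5))/50000 = -33/312500 rad
Superposition: θ = Σ θ_i = 3123/1562500 rad ≈ 0.001999 rad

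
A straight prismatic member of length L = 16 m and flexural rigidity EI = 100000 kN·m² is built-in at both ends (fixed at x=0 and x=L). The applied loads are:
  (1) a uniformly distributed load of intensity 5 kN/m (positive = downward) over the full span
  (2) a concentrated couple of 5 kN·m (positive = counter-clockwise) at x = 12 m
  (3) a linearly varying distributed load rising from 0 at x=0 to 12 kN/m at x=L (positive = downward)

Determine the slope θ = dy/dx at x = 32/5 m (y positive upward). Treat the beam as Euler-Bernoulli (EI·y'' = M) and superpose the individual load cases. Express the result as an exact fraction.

θ(32/5) = -63339/31250000 rad

Load 1 — uniform load w=5 kN/m over full span:
  θ_1 = -wx(L-x)(L-2x)/(12EI) = -5·(32/5)·(16-(32/5))·(16-2·(32/5))/(12·100000) = -64/78125 rad
Load 2 — applied couple M₀=5 kN·m at a=12 m (b=L-a=4):
  θ_2 = (R_Ax²/2 - M_Ax)/EI  [x≤a] with R_A=45/128, M_A=25/16 = ((45/128)·(32/5)²/2 - (25/16)·(32/5))/100000 = -7/250000 rad
Load 3 — triangular load w₀=12 kN/m (0→w₀ over full span):
  θ_3 = -w₀(2x(L-x)(L-2x)(x+2L)+x²(L-x)²)/(120LEI) = -12·(2·(32/5)·(16-(32/5))·(16-2·(32/5))·((32/5)+2·16)+(32/5)²·(16-(32/5))²)/(120·16·100000) = -2304/1953125 rad
Superposition: θ = Σ θ_i = -63339/31250000 rad ≈ -0.002027 rad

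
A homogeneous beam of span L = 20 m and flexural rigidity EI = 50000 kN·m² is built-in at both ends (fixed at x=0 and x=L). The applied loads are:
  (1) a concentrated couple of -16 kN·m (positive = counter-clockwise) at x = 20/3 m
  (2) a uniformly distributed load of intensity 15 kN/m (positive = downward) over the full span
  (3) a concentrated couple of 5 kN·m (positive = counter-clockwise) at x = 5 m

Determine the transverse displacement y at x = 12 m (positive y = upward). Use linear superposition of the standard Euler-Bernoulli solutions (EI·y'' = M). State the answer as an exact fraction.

Load 1 — applied couple M₀=-16 kN·m at a=20/3 m (b=L-a=40/3):
  y_1 = (R_Ax³/6 - M_Ax²/2 - M₀(x-a)²/2)/EI  [x>a] with R_A=-16/15, M_A=0 = ((-16/15)·12³/6 - 0·12²/2 - (-16)·(12-(20/3))²/2)/50000 = -224/140625 m
Load 2 — uniform load w=15 kN/m over full span:
  y_2 = -wx²(L-x)²/(24EI) = -15·12²·(20-12)²/(24·50000) = -72/625 m
Load 3 — applied couple M₀=5 kN·m at a=5 m (b=L-a=15):
  y_3 = (R_Ax³/6 - M_Ax²/2 - M₀(x-a)²/2)/EI  [x>a] with R_A=9/32, M_A=-15/16 = ((9/32)·12³/6 - (-15/16)·12²/2 - 5·(12-5)²/2)/50000 = 13/25000 m
Superposition: y = Σ y_i = -130807/1125000 m ≈ -0.116273 m

y(12) = -130807/1125000 m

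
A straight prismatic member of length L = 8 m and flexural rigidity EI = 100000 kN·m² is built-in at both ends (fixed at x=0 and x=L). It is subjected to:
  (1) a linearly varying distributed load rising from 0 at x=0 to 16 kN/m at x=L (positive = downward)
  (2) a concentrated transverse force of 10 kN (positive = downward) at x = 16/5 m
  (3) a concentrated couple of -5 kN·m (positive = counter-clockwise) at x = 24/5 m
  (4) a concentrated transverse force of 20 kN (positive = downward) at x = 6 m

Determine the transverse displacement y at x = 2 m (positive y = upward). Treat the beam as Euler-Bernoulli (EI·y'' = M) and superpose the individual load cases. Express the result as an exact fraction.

Load 1 — triangular load w₀=16 kN/m (0→w₀ over full span):
  y_1 = -w₀x²(L-x)²(x+2L)/(120LEI) = -16·2²·(8-2)²·(2+2·8)/(120·8·100000) = -27/62500 m
Load 2 — point force P=10 kN at a=16/5 m (b=L-a=24/5):
  y_2 = -Pb²x²(3aL-(3a+b)x)/(6L³EI)  [x≤a] = -10·(24/5)²·2²·(3·(16/5)·8-(3·(16/5)+(24/5))·2)/(6·8³·100000) = -9/62500 m
Load 3 — applied couple M₀=-5 kN·m at a=24/5 m (b=L-a=16/5):
  y_3 = (R_Ax³/6 - M_Ax²/2)/EI  [x≤a] with R_A=-9/10, M_A=-8/5 = ((-9/10)·2³/6 - (-8/5)·2²/2)/100000 = 1/50000 m
Load 4 — point force P=20 kN at a=6 m (b=L-a=2):
  y_4 = -Pb²x²(3aL-(3a+b)x)/(6L³EI)  [x≤a] = -20·2²·2²·(3·6·8-(3·6+2)·2)/(6·8³·100000) = -13/120000 m
Superposition: y = Σ y_i = -1993/3000000 m ≈ -0.000664 m

y(2) = -1993/3000000 m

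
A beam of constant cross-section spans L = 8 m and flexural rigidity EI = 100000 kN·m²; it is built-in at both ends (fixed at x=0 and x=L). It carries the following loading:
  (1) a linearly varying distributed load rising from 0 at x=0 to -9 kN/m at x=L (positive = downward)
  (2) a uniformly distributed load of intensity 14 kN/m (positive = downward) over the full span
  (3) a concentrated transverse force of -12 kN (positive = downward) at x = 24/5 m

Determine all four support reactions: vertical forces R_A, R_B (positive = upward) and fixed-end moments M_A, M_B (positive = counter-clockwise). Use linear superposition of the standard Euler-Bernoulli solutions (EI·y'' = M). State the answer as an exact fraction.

Load 1 — triangular load w₀=-9 kN/m (0→w₀ over full span):
  R_A = 3w₀L/20 = 3·(-9)·8/20 = -54/5 kN
  M_A = w₀L²/30 = (-9)·8²/30 = -96/5 kN·m
  R_B = 7w₀L/20 = 7·(-9)·8/20 = -126/5 kN
  M_B = -w₀L²/20 = -(-9)·8²/20 = 144/5 kN·m
Load 2 — uniform load w=14 kN/m over full span:
  R_A = wL/2 = 14·8/2 = 56 kN
  M_A = wL²/12 = 14·8²/12 = 224/3 kN·m
  R_B = wL/2 = 14·8/2 = 56 kN
  M_B = -wL²/12 = -14·8²/12 = -224/3 kN·m
Load 3 — point force P=-12 kN at a=24/5 m (b=L-a=16/5):
  R_A = Pb²(3a+b)/L³ = (-12)·(16/5)²·(3·(24/5)+(16/5))/8³ = -528/125 kN
  M_A = Pab²/L² = (-12)·(24/5)·(16/5)²/8² = -1152/125 kN·m
  R_B = Pa²(a+3b)/L³ = (-12)·(24/5)²·((24/5)+3·(16/5))/8³ = -972/125 kN
  M_B = -Pa²b/L² = -(-12)·(24/5)²·(16/5)/8² = 1728/125 kN·m
Superposition: R_A = 5122/125 kN, M_A = 17344/375 kN·m, R_B = 2878/125 kN, M_B = -12016/375 kN·m

R_A = 5122/125 kN, M_A = 17344/375 kN·m, R_B = 2878/125 kN, M_B = -12016/375 kN·m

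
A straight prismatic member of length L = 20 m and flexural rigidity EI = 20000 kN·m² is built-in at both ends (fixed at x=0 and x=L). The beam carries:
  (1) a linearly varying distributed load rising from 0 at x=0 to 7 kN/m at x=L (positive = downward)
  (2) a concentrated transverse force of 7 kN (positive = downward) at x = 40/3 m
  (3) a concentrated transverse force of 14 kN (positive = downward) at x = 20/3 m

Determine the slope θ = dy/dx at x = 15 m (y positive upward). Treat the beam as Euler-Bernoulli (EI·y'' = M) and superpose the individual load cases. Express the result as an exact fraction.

Load 1 — triangular load w₀=7 kN/m (0→w₀ over full span):
  θ_1 = -w₀(2x(L-x)(L-2x)(x+2L)+x²(L-x)²)/(120LEI) = -7·(2·15·(20-15)·(20-2·15)·(15+2·20)+15²·(20-15)²)/(120·20·20000) = 287/25600 rad
Load 2 — point force P=7 kN at a=40/3 m (b=L-a=20/3):
  θ_2 = Pa²(L-x)(2bL-(3b+a)(L-x))/(2L³EI)  [x>a] = 7·(40/3)²·(20-15)·(2·(20/3)·20-(3·(20/3)+(40/3))·(20-15))/(2·20³·20000) = 7/3600 rad
Load 3 — point force P=14 kN at a=20/3 m (b=L-a=40/3):
  θ_3 = Pa²(L-x)(2bL-(3b+a)(L-x))/(2L³EI)  [x>a] = 14·(20/3)²·(20-15)·(2·(40/3)·20-(3·(40/3)+(20/3))·(20-15))/(2·20³·20000) = 7/2400 rad
Superposition: θ = Σ θ_i = 3703/230400 rad ≈ 0.016072 rad

θ(15) = 3703/230400 rad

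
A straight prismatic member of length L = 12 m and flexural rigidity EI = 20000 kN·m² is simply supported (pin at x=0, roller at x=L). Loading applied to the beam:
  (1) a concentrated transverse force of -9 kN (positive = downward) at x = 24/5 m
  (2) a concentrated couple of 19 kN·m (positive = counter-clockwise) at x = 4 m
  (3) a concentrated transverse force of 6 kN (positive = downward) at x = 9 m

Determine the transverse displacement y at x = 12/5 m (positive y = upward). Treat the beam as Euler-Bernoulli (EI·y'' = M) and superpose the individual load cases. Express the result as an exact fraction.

Load 1 — point force P=-9 kN at a=24/5 m (b=L-a=36/5):
  y_1 = -Pbx(L²-b²-x²)/(6LEI)  [x≤a] = -(-9)·(36/5)·(12/5)·(12²-(36/5)²-(12/5)²)/(6·12·20000) = 729/78125 m
Load 2 — applied couple M₀=19 kN·m at a=4 m (b=L-a=8):
  y_2 = (M₀x³/(6L)+C₁x)/EI  [x≤a] with C₁=M₀(3b²-L²)/(6L)=38/3 = (19·(12/5)³/(6·12)+(38/3)·(12/5))/20000 = 133/78125 m
Load 3 — point force P=6 kN at a=9 m (b=L-a=3):
  y_3 = -Pbx(L²-b²-x²)/(6LEI)  [x≤a] = -6·3·(12/5)·(12²-3²-(12/5)²)/(6·12·20000) = -9693/2500000 m
Superposition: y = Σ y_i = 17891/2500000 m ≈ 0.007156 m

y(12/5) = 17891/2500000 m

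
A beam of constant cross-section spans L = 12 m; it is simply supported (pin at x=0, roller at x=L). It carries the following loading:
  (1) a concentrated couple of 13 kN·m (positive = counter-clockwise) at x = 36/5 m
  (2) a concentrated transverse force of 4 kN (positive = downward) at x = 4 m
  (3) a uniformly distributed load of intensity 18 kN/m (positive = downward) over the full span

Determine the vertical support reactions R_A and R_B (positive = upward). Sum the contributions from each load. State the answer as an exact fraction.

R_A = 447/4 kN, R_B = 433/4 kN

Load 1 — applied couple M₀=13 kN·m at a=36/5 m (b=L-a=24/5):
  R_A = M₀/L = 13/12 kN
  R_B = -M₀/L = -13/12 kN
Load 2 — point force P=4 kN at a=4 m (b=L-a=8):
  R_A = Pb/L = 4·8/12 = 8/3 kN
  R_B = Pa/L = 4·4/12 = 4/3 kN
Load 3 — uniform load w=18 kN/m over full span:
  R_A = wL/2 = 18·12/2 = 108 kN
  R_B = wL/2 = 18·12/2 = 108 kN
Superposition: R_A = 447/4 kN, R_B = 433/4 kN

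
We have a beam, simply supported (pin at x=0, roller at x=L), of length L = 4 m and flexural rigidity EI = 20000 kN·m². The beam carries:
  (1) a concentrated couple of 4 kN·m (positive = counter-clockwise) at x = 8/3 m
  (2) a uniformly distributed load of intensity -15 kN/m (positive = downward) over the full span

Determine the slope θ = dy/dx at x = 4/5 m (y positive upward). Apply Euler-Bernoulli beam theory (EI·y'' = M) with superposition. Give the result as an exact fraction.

Load 1 — applied couple M₀=4 kN·m at a=8/3 m (b=L-a=4/3):
  θ_1 = (M₀x²/(2L)+C₁)/EI  [x≤a] with C₁=M₀(3b²-L²)/(6L)=-16/9 = (4·(4/5)²/(2·4)+(-16/9))/20000 = -41/562500 rad
Load 2 — uniform load w=-15 kN/m over full span:
  θ_2 = -w(L³-6Lx²+4x³)/(24EI) = -(-15)·(4³-6·4·(4/5)²+4·(4/5)³)/(24·20000) = 99/62500 rad
Superposition: θ = Σ θ_i = 17/11250 rad ≈ 0.001511 rad

θ(4/5) = 17/11250 rad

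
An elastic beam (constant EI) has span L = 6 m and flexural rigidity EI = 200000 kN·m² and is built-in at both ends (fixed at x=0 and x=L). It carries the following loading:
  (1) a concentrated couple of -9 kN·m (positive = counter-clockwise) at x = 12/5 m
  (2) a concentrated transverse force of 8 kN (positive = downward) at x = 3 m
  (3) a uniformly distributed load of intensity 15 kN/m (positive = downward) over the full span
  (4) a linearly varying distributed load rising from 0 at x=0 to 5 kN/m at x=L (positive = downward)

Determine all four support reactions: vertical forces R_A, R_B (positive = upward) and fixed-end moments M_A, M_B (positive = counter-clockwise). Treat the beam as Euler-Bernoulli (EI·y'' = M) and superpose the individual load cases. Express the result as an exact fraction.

R_A = 2567/50 kN, M_A = 1398/25 kN·m, R_B = 3083/50 kN, M_B = -1572/25 kN·m

Load 1 — applied couple M₀=-9 kN·m at a=12/5 m (b=L-a=18/5):
  R_A = 6M₀ab/L³ = 6·(-9)·(12/5)·(18/5)/6³ = -54/25 kN
  M_A = M₀b(2a-b)/L² = (-9)·(18/5)·(2·(12/5)-(18/5))/6² = -27/25 kN·m
  R_B = -6M₀ab/L³ = -6·(-9)·(12/5)·(18/5)/6³ = 54/25 kN
  M_B = M₀a(2b-a)/L² = (-9)·(12/5)·(2·(18/5)-(12/5))/6² = -72/25 kN·m
Load 2 — point force P=8 kN at a=3 m (b=L-a=3):
  R_A = Pb²(3a+b)/L³ = 8·3²·(3·3+3)/6³ = 4 kN
  M_A = Pab²/L² = 8·3·3²/6² = 6 kN·m
  R_B = Pa²(a+3b)/L³ = 8·3²·(3+3·3)/6³ = 4 kN
  M_B = -Pa²b/L² = -8·3²·3/6² = -6 kN·m
Load 3 — uniform load w=15 kN/m over full span:
  R_A = wL/2 = 15·6/2 = 45 kN
  M_A = wL²/12 = 15·6²/12 = 45 kN·m
  R_B = wL/2 = 15·6/2 = 45 kN
  M_B = -wL²/12 = -15·6²/12 = -45 kN·m
Load 4 — triangular load w₀=5 kN/m (0→w₀ over full span):
  R_A = 3w₀L/20 = 3·5·6/20 = 9/2 kN
  M_A = w₀L²/30 = 5·6²/30 = 6 kN·m
  R_B = 7w₀L/20 = 7·5·6/20 = 21/2 kN
  M_B = -w₀L²/20 = -5·6²/20 = -9 kN·m
Superposition: R_A = 2567/50 kN, M_A = 1398/25 kN·m, R_B = 3083/50 kN, M_B = -1572/25 kN·m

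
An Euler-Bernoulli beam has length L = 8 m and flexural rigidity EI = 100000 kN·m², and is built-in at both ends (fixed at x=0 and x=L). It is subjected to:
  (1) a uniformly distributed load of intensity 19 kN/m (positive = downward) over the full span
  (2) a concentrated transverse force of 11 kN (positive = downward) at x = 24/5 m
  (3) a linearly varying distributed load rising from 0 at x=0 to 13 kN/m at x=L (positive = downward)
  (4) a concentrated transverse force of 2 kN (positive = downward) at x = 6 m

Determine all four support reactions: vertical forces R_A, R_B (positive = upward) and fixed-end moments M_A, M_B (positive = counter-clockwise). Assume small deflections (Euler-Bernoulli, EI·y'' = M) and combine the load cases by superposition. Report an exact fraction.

Load 1 — uniform load w=19 kN/m over full span:
  R_A = wL/2 = 19·8/2 = 76 kN
  M_A = wL²/12 = 19·8²/12 = 304/3 kN·m
  R_B = wL/2 = 19·8/2 = 76 kN
  M_B = -wL²/12 = -19·8²/12 = -304/3 kN·m
Load 2 — point force P=11 kN at a=24/5 m (b=L-a=16/5):
  R_A = Pb²(3a+b)/L³ = 11·(16/5)²·(3·(24/5)+(16/5))/8³ = 484/125 kN
  M_A = Pab²/L² = 11·(24/5)·(16/5)²/8² = 1056/125 kN·m
  R_B = Pa²(a+3b)/L³ = 11·(24/5)²·((24/5)+3·(16/5))/8³ = 891/125 kN
  M_B = -Pa²b/L² = -11·(24/5)²·(16/5)/8² = -1584/125 kN·m
Load 3 — triangular load w₀=13 kN/m (0→w₀ over full span):
  R_A = 3w₀L/20 = 3·13·8/20 = 78/5 kN
  M_A = w₀L²/30 = 13·8²/30 = 416/15 kN·m
  R_B = 7w₀L/20 = 7·13·8/20 = 182/5 kN
  M_B = -w₀L²/20 = -13·8²/20 = -208/5 kN·m
Load 4 — point force P=2 kN at a=6 m (b=L-a=2):
  R_A = Pb²(3a+b)/L³ = 2·2²·(3·6+2)/8³ = 5/16 kN
  M_A = Pab²/L² = 2·6·2²/8² = 3/4 kN·m
  R_B = Pa²(a+3b)/L³ = 2·6²·(6+3·2)/8³ = 27/16 kN
  M_B = -Pa²b/L² = -2·6²·2/8² = -9/4 kN·m
Superposition: R_A = 191569/2000 kN, M_A = 207397/1500 kN·m, R_B = 242431/2000 kN, M_B = -236783/1500 kN·m

R_A = 191569/2000 kN, M_A = 207397/1500 kN·m, R_B = 242431/2000 kN, M_B = -236783/1500 kN·m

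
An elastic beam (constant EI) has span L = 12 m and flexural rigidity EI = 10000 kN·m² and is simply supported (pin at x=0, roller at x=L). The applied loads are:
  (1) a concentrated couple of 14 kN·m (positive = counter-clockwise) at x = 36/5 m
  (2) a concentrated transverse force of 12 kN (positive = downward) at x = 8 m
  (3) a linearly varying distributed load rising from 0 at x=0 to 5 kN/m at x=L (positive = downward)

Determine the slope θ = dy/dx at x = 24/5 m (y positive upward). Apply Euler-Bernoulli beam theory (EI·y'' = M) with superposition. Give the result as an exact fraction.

Load 1 — applied couple M₀=14 kN·m at a=36/5 m (b=L-a=24/5):
  θ_1 = (M₀x²/(2L)+C₁)/EI  [x≤a] with C₁=M₀(3b²-L²)/(6L)=-364/25 = (14·(24/5)²/(2·12)+(-364/25))/10000 = -7/62500 rad
Load 2 — point force P=12 kN at a=8 m (b=L-a=4):
  θ_2 = -Pb(L²-b²-3x²)/(6LEI)  [x≤a] = -12·4·(12²-4²-3·(24/5)²)/(6·12·10000) = -184/46875 rad
Load 3 — triangular load w₀=5 kN/m (0→w₀ over full span):
  θ_3 = -w₀(7L⁴-30L²x²+15x⁴)/(360LEI) = -5·(7·12⁴-30·12²·(24/5)²+15·(24/5)⁴)/(360·12·10000) = -969/156250 rad
Superposition: θ = Σ θ_i = -9599/937500 rad ≈ -0.010239 rad

θ(24/5) = -9599/937500 rad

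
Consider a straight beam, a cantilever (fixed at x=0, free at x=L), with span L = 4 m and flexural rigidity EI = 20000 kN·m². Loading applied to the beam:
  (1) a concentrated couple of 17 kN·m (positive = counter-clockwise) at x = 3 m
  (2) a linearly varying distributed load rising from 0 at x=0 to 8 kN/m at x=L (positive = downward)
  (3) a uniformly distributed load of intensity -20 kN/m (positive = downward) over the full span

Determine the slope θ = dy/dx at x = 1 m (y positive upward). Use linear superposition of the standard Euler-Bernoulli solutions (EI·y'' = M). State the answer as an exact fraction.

Load 1 — applied couple M₀=17 kN·m at a=3 m (b=L-a=1):
  θ_1 = M₀x/EI  [x≤a] = 17·1/20000 = 17/20000 rad
Load 2 — triangular load w₀=8 kN/m (0→w₀ over full span):
  θ_2 = (w₀Lx²/4-w₀L²x/3-w₀x⁴/(24L))/EI = (8·4·1²/4-8·4²·1/3-8·1⁴/(24·4))/20000 = -139/80000 rad
Load 3 — uniform load w=-20 kN/m over full span:
  θ_3 = -wx(x²-3Lx+3L²)/(6EI) = -(-20)·1·(1²-3·4·1+3·4²)/(6·20000) = 37/6000 rad
Superposition: θ = Σ θ_i = 1267/240000 rad ≈ 0.005279 rad

θ(1) = 1267/240000 rad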